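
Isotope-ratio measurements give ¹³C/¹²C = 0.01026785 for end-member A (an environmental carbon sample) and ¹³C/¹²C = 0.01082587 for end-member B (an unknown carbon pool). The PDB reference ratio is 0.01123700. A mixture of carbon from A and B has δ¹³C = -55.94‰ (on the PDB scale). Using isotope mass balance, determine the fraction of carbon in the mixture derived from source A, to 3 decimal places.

0.390

δ_A = (0.01026785/0.01123700 − 1)×1000 = (0.913754 − 1)×1000 = -86.246‰
δ_B = (0.01082587/0.01123700 − 1)×1000 = (0.963413 − 1)×1000 = -36.587‰
f_A = (δ_mix − δ_B)/(δ_A − δ_B) = (-55.94 − (-36.587))/(-86.246 − (-36.587))
f_A = -19.353 / -49.659 = 0.3897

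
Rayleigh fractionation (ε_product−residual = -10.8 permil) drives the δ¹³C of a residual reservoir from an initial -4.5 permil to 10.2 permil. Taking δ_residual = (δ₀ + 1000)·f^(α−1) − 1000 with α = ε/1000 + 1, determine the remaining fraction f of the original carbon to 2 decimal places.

0.26

α − 1 = ε/1000 = -0.0108
(δ_res + 1000)/(δ₀ + 1000) = (10.2 + 1000)/(-4.5 + 1000) = 1010.2/995.5 = 1.014766
f = 1.014766^(1/-0.0108) = exp(ln(1.014766)/-0.0108) = exp(0.01466/-0.0108)
f = exp(-1.3573) = 0.2574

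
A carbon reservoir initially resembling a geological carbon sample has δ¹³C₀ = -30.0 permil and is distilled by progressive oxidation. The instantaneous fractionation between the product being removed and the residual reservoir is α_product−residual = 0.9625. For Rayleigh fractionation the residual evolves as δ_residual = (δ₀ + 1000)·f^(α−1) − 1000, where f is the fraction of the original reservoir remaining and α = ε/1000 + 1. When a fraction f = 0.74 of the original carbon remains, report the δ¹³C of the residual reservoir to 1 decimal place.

Rayleigh residual: δ_res = (δ₀ + 1000)·f^(α−1) − 1000
α − 1 = -0.03750
f^(α−1) = 0.74^(-0.03750) = 1.011355
δ_res = (-30.0 + 1000) × 1.011355 − 1000 = 981.015 − 1000 = -18.99 permil

-19.0 permil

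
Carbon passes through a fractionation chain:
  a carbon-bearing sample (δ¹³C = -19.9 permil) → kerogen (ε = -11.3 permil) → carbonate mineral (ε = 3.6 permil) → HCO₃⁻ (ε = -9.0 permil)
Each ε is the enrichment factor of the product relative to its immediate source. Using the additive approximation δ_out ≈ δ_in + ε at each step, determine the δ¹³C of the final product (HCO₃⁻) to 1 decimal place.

step 1: δ ≈ -19.9 + (-11.3) = -31.2 permil
step 2: δ ≈ -31.2 + (3.6) = -27.6 permil
step 3: δ ≈ -27.6 + (-9.0) = -36.6 permil

-36.6 permil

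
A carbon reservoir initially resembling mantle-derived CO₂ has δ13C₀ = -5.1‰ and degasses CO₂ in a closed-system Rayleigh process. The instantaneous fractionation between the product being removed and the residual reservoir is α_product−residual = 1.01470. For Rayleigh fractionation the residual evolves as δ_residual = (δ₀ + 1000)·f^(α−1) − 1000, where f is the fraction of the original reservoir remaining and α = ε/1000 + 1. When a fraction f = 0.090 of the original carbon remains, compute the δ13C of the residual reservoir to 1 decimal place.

-39.7‰

Rayleigh residual: δ_res = (δ₀ + 1000)·f^(α−1) − 1000
α − 1 = 0.01470
f^(α−1) = 0.090^(0.01470) = 0.965222
δ_res = (-5.1 + 1000) × 0.965222 − 1000 = 960.300 − 1000 = -39.70‰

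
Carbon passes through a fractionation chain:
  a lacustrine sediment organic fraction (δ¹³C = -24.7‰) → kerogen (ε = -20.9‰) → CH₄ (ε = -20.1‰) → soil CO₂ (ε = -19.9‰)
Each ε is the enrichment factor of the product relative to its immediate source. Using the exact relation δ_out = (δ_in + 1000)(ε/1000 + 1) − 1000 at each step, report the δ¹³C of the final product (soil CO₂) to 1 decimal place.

-82.9‰

step 1: δ = (-24.70 + 1000)·(-20.9/1000 + 1) − 1000 = -45.08‰
step 2: δ = (-45.08 + 1000)·(-20.1/1000 + 1) − 1000 = -64.28‰
step 3: δ = (-64.28 + 1000)·(-19.9/1000 + 1) − 1000 = -82.90‰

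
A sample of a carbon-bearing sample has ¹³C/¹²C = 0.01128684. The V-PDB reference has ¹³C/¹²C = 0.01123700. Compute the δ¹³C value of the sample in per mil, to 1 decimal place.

4.4 per mil

δ¹³C = (R_sample / R_standard − 1) × 1000
R_sample / R_standard = 0.01128684 / 0.01123700 = 1.004435
δ¹³C = (1.004435 − 1) × 1000 = 4.44 per mil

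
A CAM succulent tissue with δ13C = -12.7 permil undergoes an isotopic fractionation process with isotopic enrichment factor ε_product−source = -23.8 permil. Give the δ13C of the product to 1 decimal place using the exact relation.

-36.2 permil

To first order, δ_product ≈ δ_source + ε = -36.5 permil.
Exactly, δ_product = (δ_source + 1000)·(ε/1000 + 1) − 1000.
δ_product = (-12.7 + 1000) × (-23.8/1000 + 1) − 1000
δ_product = -36.20 permil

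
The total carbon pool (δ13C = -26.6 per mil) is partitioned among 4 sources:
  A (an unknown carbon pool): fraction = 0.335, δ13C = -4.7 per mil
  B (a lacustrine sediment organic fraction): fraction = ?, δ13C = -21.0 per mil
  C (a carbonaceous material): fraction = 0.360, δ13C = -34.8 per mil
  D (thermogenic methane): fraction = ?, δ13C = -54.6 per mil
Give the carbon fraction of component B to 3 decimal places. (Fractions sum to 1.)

Let f_B and f_D be the unknown fractions; fractions sum to 1 so f_B + f_D = 0.305.
Mass balance: Σ fᵢ·δᵢ = δ_bulk ⇒ f_B·(-21.0) + f_D·(-54.6) = -26.6 − (-14.102) = -12.498
Substitute f_D = 0.305 − f_B:
f_B·(-21.0 − -54.6) = -12.498 − 0.305×(-54.6) = 4.155
f_B = 4.155 / 33.6 = 0.1237

0.124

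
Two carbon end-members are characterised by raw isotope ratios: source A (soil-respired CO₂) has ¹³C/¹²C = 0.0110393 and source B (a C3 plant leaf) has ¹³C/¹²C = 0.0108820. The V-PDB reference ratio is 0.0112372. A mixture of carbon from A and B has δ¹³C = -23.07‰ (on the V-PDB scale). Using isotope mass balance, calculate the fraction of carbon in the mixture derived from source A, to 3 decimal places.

0.610

δ_A = (0.0110393/0.0112372 − 1)×1000 = (0.982389 − 1)×1000 = -17.611‰
δ_B = (0.0108820/0.0112372 − 1)×1000 = (0.968391 − 1)×1000 = -31.609‰
f_A = (δ_mix − δ_B)/(δ_A − δ_B) = (-23.07 − (-31.609))/(-17.611 − (-31.609))
f_A = 8.539 / 13.998 = 0.6100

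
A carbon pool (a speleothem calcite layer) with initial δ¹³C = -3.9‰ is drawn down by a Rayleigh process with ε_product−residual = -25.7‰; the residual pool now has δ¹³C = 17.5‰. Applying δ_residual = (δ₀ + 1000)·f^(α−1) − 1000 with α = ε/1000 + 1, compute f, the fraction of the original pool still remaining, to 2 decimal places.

0.44

α − 1 = ε/1000 = -0.0257
(δ_res + 1000)/(δ₀ + 1000) = (17.5 + 1000)/(-3.9 + 1000) = 1017.5/996.1 = 1.021484
f = 1.021484^(1/-0.0257) = exp(ln(1.021484)/-0.0257) = exp(0.02126/-0.0257)
f = exp(-0.8271) = 0.4373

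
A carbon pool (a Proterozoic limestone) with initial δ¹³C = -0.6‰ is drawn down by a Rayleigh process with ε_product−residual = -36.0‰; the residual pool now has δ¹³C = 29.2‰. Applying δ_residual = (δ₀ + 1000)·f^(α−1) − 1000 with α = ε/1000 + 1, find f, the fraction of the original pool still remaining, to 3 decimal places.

α − 1 = ε/1000 = -0.0360
(δ_res + 1000)/(δ₀ + 1000) = (29.2 + 1000)/(-0.6 + 1000) = 1029.2/999.4 = 1.029818
f = 1.029818^(1/-0.0360) = exp(ln(1.029818)/-0.0360) = exp(0.02938/-0.0360)
f = exp(-0.8162) = 0.4421

0.442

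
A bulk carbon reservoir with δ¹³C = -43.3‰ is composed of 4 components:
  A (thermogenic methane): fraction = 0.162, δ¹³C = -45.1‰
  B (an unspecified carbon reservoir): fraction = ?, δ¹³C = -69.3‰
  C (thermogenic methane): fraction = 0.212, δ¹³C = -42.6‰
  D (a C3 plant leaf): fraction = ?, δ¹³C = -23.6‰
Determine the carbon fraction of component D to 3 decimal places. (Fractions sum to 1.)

Let f_D and f_B be the unknown fractions; fractions sum to 1 so f_D + f_B = 0.626.
Mass balance: Σ fᵢ·δᵢ = δ_bulk ⇒ f_D·(-23.6) + f_B·(-69.3) = -43.3 − (-16.337) = -26.963
Substitute f_B = 0.626 − f_D:
f_D·(-23.6 − -69.3) = -26.963 − 0.626×(-69.3) = 16.419
f_D = 16.419 / 45.7 = 0.3593

0.359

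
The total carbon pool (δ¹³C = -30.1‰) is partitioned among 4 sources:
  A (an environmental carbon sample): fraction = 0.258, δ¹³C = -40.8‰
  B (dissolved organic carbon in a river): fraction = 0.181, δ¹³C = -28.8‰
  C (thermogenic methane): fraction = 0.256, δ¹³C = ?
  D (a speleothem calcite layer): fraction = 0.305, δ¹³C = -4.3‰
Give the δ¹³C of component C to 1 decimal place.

Isotope mass balance: δ_bulk = Σ fᵢ·δᵢ.
-30.1 = 0.258×(-40.8) + 0.181×(-28.8) + 0.256×δ_C + 0.305×(-4.3)
0.256·δ_C = -30.1 − (-17.051) = -13.049
δ_C = -13.049 / 0.256 = -50.97‰

-51.0‰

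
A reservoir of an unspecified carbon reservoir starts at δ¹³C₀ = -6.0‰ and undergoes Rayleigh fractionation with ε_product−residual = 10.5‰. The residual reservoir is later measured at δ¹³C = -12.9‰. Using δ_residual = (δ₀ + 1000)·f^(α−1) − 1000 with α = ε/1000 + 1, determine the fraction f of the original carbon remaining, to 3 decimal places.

0.515

α − 1 = ε/1000 = 0.0105
(δ_res + 1000)/(δ₀ + 1000) = (-12.9 + 1000)/(-6.0 + 1000) = 987.1/994.0 = 0.993058
f = 0.993058^(1/0.0105) = exp(ln(0.993058)/0.0105) = exp(-0.00697/0.0105)
f = exp(-0.6634) = 0.5151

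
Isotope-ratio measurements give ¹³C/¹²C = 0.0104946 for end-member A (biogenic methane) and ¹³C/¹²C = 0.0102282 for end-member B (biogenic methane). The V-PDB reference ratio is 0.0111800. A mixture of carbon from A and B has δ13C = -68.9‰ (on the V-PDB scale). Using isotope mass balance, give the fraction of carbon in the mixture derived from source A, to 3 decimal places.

0.681

δ_A = (0.0104946/0.0111800 − 1)×1000 = (0.938694 − 1)×1000 = -61.306‰
δ_B = (0.0102282/0.0111800 − 1)×1000 = (0.914866 − 1)×1000 = -85.134‰
f_A = (δ_mix − δ_B)/(δ_A − δ_B) = (-68.9 − (-85.134))/(-61.306 − (-85.134))
f_A = 16.234 / 23.828 = 0.6813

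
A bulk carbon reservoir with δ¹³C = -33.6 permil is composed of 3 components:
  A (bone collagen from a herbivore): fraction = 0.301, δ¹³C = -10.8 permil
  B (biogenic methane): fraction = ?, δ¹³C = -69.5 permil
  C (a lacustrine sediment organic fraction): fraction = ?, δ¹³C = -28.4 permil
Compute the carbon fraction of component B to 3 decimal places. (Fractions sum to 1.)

0.255

Let f_B and f_C be the unknown fractions; fractions sum to 1 so f_B + f_C = 0.699.
Mass balance: Σ fᵢ·δᵢ = δ_bulk ⇒ f_B·(-69.5) + f_C·(-28.4) = -33.6 − (-3.251) = -30.349
Substitute f_C = 0.699 − f_B:
f_B·(-69.5 − -28.4) = -30.349 − 0.699×(-28.4) = -10.498
f_B = -10.498 / -41.1 = 0.2554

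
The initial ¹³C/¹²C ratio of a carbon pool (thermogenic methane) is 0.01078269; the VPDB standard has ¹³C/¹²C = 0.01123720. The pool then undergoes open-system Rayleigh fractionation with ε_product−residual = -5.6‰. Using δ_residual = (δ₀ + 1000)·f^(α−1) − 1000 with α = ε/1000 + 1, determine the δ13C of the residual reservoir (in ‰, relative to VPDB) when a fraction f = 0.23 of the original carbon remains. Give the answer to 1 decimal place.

δ₀ = (0.01078269/0.01123720 − 1)×1000 = (0.959553 − 1)×1000 = -40.447‰
α − 1 = ε/1000 = -0.0056
f^(α−1) = 0.23^(-0.0056) = 1.008264
δ_res = (-40.447 + 1000) × 1.008264 − 1000 = 967.483 − 1000 = -32.52‰

-32.5‰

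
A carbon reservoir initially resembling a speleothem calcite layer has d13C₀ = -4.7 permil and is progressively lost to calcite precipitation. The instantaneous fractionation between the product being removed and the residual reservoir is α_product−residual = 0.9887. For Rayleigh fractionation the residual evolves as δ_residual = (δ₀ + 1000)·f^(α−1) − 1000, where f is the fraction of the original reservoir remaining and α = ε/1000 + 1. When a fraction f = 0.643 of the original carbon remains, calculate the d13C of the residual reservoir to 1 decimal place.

Rayleigh residual: δ_res = (δ₀ + 1000)·f^(α−1) − 1000
α − 1 = -0.01130
f^(α−1) = 0.643^(-0.01130) = 1.005003
δ_res = (-4.7 + 1000) × 1.005003 − 1000 = 1000.279 − 1000 = 0.28 permil

0.3 permil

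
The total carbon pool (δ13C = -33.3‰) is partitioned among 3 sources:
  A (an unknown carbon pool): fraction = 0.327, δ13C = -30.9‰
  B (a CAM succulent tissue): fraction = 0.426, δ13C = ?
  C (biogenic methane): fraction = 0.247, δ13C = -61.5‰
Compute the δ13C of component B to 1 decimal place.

-18.8‰

Isotope mass balance: δ_bulk = Σ fᵢ·δᵢ.
-33.3 = 0.327×(-30.9) + 0.426×δ_B + 0.247×(-61.5)
0.426·δ_B = -33.3 − (-25.295) = -8.005
δ_B = -8.005 / 0.426 = -18.79‰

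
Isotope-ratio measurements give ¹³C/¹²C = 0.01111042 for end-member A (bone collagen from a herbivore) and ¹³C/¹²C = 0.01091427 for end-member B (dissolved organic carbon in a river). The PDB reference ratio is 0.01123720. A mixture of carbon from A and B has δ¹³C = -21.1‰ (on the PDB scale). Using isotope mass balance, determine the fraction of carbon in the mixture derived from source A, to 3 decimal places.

δ_A = (0.01111042/0.01123720 − 1)×1000 = (0.988718 − 1)×1000 = -11.282‰
δ_B = (0.01091427/0.01123720 − 1)×1000 = (0.971262 − 1)×1000 = -28.738‰
f_A = (δ_mix − δ_B)/(δ_A − δ_B) = (-21.1 − (-28.738))/(-11.282 − (-28.738))
f_A = 7.638 / 17.455 = 0.4375

0.438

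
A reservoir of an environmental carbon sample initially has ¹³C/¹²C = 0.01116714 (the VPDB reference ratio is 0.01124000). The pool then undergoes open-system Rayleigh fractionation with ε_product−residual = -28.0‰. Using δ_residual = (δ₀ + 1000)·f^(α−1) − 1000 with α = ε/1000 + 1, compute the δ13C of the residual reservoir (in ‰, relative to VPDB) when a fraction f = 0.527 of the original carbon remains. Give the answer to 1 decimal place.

δ₀ = (0.01116714/0.01124000 − 1)×1000 = (0.993518 − 1)×1000 = -6.482‰
α − 1 = ε/1000 = -0.0280
f^(α−1) = 0.527^(-0.0280) = 1.018097
δ_res = (-6.482 + 1000) × 1.018097 − 1000 = 1011.498 − 1000 = 11.50‰

11.5‰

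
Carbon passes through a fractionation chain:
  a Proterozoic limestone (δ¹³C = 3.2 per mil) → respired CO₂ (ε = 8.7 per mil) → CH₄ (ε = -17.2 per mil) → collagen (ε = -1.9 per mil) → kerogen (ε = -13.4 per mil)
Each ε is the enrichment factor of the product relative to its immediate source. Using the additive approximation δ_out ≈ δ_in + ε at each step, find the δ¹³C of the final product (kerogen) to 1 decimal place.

-20.6 per mil

step 1: δ ≈ 3.2 + (8.7) = 11.9 per mil
step 2: δ ≈ 11.9 + (-17.2) = -5.3 per mil
step 3: δ ≈ -5.3 + (-1.9) = -7.2 per mil
step 4: δ ≈ -7.2 + (-13.4) = -20.6 per mil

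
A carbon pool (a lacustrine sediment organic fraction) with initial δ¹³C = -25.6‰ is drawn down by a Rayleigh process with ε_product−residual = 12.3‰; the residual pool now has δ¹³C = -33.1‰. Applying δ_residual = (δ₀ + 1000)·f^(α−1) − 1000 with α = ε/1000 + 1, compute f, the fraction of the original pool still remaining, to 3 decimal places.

0.534

α − 1 = ε/1000 = 0.0123
(δ_res + 1000)/(δ₀ + 1000) = (-33.1 + 1000)/(-25.6 + 1000) = 966.9/974.4 = 0.992303
f = 0.992303^(1/0.0123) = exp(ln(0.992303)/0.0123) = exp(-0.00773/0.0123)
f = exp(-0.6282) = 0.5336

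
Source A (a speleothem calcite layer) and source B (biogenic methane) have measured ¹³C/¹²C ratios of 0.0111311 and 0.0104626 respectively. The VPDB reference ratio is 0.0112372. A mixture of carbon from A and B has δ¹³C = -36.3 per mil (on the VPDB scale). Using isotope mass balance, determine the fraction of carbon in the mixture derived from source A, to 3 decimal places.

0.549

δ_A = (0.0111311/0.0112372 − 1)×1000 = (0.990558 − 1)×1000 = -9.442 per mil
δ_B = (0.0104626/0.0112372 − 1)×1000 = (0.931068 − 1)×1000 = -68.932 per mil
f_A = (δ_mix − δ_B)/(δ_A − δ_B) = (-36.3 − (-68.932))/(-9.442 − (-68.932))
f_A = 32.632 / 59.490 = 0.5485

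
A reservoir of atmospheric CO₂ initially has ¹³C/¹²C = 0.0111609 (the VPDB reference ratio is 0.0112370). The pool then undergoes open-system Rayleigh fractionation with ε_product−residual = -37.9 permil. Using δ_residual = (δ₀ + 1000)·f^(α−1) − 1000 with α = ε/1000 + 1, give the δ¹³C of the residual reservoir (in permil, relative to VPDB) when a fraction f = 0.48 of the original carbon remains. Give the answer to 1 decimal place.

δ₀ = (0.0111609/0.0112370 − 1)×1000 = (0.993228 − 1)×1000 = -6.772 permil
α − 1 = ε/1000 = -0.0379
f^(α−1) = 0.48^(-0.0379) = 1.028208
δ_res = (-6.772 + 1000) × 1.028208 − 1000 = 1021.245 − 1000 = 21.24 permil

21.2 permil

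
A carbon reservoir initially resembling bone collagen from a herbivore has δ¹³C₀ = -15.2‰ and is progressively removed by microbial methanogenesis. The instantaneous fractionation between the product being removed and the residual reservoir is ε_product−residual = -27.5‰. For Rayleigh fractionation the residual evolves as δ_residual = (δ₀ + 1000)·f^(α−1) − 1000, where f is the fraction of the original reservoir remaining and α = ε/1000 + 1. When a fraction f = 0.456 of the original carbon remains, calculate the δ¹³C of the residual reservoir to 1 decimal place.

Rayleigh residual: δ_res = (δ₀ + 1000)·f^(α−1) − 1000
α = ε/1000 + 1 = 0.97250, so α − 1 = -0.02750
f^(α−1) = 0.456^(-0.02750) = 1.021830
δ_res = (-15.2 + 1000) × 1.021830 − 1000 = 1006.298 − 1000 = 6.30‰

6.3‰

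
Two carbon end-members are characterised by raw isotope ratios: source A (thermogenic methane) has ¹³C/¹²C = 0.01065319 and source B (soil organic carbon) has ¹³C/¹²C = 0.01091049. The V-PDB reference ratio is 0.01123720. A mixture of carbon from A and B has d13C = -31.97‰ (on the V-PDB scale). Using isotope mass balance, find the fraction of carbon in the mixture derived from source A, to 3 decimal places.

δ_A = (0.01065319/0.01123720 − 1)×1000 = (0.948029 − 1)×1000 = -51.971‰
δ_B = (0.01091049/0.01123720 − 1)×1000 = (0.970926 − 1)×1000 = -29.074‰
f_A = (δ_mix − δ_B)/(δ_A − δ_B) = (-31.97 − (-29.074))/(-51.971 − (-29.074))
f_A = -2.896 / -22.897 = 0.1265

0.126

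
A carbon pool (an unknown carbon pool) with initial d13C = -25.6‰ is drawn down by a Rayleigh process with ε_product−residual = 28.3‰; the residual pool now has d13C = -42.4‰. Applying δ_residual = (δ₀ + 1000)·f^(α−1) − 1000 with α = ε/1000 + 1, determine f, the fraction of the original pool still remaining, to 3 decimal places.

0.541

α − 1 = ε/1000 = 0.0283
(δ_res + 1000)/(δ₀ + 1000) = (-42.4 + 1000)/(-25.6 + 1000) = 957.6/974.4 = 0.982759
f = 0.982759^(1/0.0283) = exp(ln(0.982759)/0.0283) = exp(-0.01739/0.0283)
f = exp(-0.6145) = 0.5409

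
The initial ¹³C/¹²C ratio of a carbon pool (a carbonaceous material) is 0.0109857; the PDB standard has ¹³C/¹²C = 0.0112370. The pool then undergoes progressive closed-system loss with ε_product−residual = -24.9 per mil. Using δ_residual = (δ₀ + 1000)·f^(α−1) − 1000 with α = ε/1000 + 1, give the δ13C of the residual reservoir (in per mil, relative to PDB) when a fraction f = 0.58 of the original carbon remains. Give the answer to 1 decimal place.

-9.0 per mil

δ₀ = (0.0109857/0.0112370 − 1)×1000 = (0.977636 − 1)×1000 = -22.364 per mil
α − 1 = ε/1000 = -0.0249
f^(α−1) = 0.58^(-0.0249) = 1.013656
δ_res = (-22.364 + 1000) × 1.013656 − 1000 = 990.987 − 1000 = -9.01 per mil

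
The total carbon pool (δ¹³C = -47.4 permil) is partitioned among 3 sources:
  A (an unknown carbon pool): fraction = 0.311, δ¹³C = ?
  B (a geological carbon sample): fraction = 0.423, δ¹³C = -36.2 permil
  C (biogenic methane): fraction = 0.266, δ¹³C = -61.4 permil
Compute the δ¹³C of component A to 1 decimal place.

-50.7 permil

Isotope mass balance: δ_bulk = Σ fᵢ·δᵢ.
-47.4 = 0.311×δ_A + 0.423×(-36.2) + 0.266×(-61.4)
0.311·δ_A = -47.4 − (-31.645) = -15.755
δ_A = -15.755 / 0.311 = -50.66 permil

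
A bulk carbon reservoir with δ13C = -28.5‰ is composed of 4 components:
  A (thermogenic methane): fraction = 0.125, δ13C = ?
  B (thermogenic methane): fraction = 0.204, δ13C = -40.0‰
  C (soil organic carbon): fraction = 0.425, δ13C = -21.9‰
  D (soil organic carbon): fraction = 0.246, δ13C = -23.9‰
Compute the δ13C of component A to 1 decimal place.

-41.2‰

Isotope mass balance: δ_bulk = Σ fᵢ·δᵢ.
-28.5 = 0.125×δ_A + 0.204×(-40.0) + 0.425×(-21.9) + 0.246×(-23.9)
0.125·δ_A = -28.5 − (-23.347) = -5.153
δ_A = -5.153 / 0.125 = -41.22‰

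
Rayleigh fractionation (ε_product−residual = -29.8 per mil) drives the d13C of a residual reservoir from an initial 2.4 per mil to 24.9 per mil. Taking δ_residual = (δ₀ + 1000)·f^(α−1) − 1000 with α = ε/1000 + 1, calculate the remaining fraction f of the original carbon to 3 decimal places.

0.475

α − 1 = ε/1000 = -0.0298
(δ_res + 1000)/(δ₀ + 1000) = (24.9 + 1000)/(2.4 + 1000) = 1024.9/1002.4 = 1.022446
f = 1.022446^(1/-0.0298) = exp(ln(1.022446)/-0.0298) = exp(0.02220/-0.0298)
f = exp(-0.7449) = 0.4748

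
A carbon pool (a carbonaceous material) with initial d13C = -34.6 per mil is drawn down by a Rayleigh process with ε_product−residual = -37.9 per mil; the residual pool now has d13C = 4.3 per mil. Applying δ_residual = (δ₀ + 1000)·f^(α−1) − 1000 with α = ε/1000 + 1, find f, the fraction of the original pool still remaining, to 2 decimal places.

α − 1 = ε/1000 = -0.0379
(δ_res + 1000)/(δ₀ + 1000) = (4.3 + 1000)/(-34.6 + 1000) = 1004.3/965.4 = 1.040294
f = 1.040294^(1/-0.0379) = exp(ln(1.040294)/-0.0379) = exp(0.03950/-0.0379)
f = exp(-1.0423) = 0.3526

0.35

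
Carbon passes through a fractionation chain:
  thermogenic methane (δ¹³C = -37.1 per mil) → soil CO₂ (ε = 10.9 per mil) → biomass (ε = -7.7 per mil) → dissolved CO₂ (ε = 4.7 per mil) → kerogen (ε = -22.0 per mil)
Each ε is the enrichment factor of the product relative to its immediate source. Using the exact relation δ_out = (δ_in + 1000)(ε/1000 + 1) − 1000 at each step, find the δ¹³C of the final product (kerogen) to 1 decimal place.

-50.9 per mil

step 1: δ = (-37.10 + 1000)·(10.9/1000 + 1) − 1000 = -26.60 per mil
step 2: δ = (-26.60 + 1000)·(-7.7/1000 + 1) − 1000 = -34.10 per mil
step 3: δ = (-34.10 + 1000)·(4.7/1000 + 1) − 1000 = -29.56 per mil
step 4: δ = (-29.56 + 1000)·(-22.0/1000 + 1) − 1000 = -50.91 per mil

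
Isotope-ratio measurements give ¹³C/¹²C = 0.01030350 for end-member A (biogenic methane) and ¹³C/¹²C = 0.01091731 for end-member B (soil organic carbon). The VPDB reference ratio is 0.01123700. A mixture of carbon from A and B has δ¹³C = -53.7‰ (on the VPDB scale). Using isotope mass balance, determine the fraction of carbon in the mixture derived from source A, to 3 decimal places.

δ_A = (0.01030350/0.01123700 − 1)×1000 = (0.916926 − 1)×1000 = -83.074‰
δ_B = (0.01091731/0.01123700 − 1)×1000 = (0.971550 − 1)×1000 = -28.450‰
f_A = (δ_mix − δ_B)/(δ_A − δ_B) = (-53.7 − (-28.450))/(-83.074 − (-28.450))
f_A = -25.250 / -54.624 = 0.4623

0.462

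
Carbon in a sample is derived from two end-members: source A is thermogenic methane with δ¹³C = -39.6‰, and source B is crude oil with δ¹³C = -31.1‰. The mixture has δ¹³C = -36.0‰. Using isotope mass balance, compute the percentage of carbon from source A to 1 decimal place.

57.6%

δ_mix = f_A·δ_A + (1 − f_A)·δ_B  ⇒  f_A = (δ_mix − δ_B)/(δ_A − δ_B)
f_A = (-36.0 − (-31.1)) / (-39.6 − (-31.1))
f_A = -4.9 / -8.5 = 0.5765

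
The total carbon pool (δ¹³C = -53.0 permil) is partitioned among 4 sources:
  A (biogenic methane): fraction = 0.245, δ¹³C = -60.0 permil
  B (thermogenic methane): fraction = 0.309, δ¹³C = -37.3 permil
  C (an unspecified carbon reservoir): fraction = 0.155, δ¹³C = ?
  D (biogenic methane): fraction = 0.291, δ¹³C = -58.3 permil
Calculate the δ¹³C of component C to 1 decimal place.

-63.3 permil

Isotope mass balance: δ_bulk = Σ fᵢ·δᵢ.
-53.0 = 0.245×(-60.0) + 0.309×(-37.3) + 0.155×δ_C + 0.291×(-58.3)
0.155·δ_C = -53.0 − (-43.191) = -9.809
δ_C = -9.809 / 0.155 = -63.28 permil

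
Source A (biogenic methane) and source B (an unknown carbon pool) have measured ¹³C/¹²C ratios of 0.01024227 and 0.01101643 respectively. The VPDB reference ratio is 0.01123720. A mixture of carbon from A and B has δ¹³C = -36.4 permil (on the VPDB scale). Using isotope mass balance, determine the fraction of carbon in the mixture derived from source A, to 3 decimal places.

0.243

δ_A = (0.01024227/0.01123720 − 1)×1000 = (0.911461 − 1)×1000 = -88.539 permil
δ_B = (0.01101643/0.01123720 − 1)×1000 = (0.980354 − 1)×1000 = -19.646 permil
f_A = (δ_mix − δ_B)/(δ_A − δ_B) = (-36.4 − (-19.646))/(-88.539 − (-19.646))
f_A = -16.754 / -68.893 = 0.2432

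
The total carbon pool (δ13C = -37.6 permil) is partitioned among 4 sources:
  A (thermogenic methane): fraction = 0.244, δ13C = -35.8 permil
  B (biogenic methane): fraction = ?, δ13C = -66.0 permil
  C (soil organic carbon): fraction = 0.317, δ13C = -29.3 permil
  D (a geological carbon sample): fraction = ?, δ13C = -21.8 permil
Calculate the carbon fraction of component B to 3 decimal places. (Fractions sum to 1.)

0.226

Let f_B and f_D be the unknown fractions; fractions sum to 1 so f_B + f_D = 0.439.
Mass balance: Σ fᵢ·δᵢ = δ_bulk ⇒ f_B·(-66.0) + f_D·(-21.8) = -37.6 − (-18.023) = -19.577
Substitute f_D = 0.439 − f_B:
f_B·(-66.0 − -21.8) = -19.577 − 0.439×(-21.8) = -10.007
f_B = -10.007 / -44.2 = 0.2264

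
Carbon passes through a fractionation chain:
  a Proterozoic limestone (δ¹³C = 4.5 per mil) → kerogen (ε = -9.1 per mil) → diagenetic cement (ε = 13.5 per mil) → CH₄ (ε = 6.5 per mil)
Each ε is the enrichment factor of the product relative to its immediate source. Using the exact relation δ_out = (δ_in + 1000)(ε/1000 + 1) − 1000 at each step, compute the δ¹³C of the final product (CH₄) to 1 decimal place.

15.4 per mil

step 1: δ = (4.50 + 1000)·(-9.1/1000 + 1) − 1000 = -4.64 per mil
step 2: δ = (-4.64 + 1000)·(13.5/1000 + 1) − 1000 = 8.80 per mil
step 3: δ = (8.80 + 1000)·(6.5/1000 + 1) − 1000 = 15.35 per mil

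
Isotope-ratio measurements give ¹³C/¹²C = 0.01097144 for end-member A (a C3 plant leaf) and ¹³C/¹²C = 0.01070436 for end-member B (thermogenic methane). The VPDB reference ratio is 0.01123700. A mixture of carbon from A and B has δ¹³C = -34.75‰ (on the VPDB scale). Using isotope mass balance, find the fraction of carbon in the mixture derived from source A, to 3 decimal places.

δ_A = (0.01097144/0.01123700 − 1)×1000 = (0.976367 − 1)×1000 = -23.633‰
δ_B = (0.01070436/0.01123700 − 1)×1000 = (0.952599 − 1)×1000 = -47.401‰
f_A = (δ_mix − δ_B)/(δ_A − δ_B) = (-34.75 − (-47.401))/(-23.633 − (-47.401))
f_A = 12.651 / 23.768 = 0.5323

0.532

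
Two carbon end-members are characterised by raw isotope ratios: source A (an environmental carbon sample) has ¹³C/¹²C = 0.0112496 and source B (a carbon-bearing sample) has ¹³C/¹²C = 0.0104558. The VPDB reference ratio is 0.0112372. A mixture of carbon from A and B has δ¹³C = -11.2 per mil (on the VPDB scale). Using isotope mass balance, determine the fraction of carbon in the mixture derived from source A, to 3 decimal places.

δ_A = (0.0112496/0.0112372 − 1)×1000 = (1.001103 − 1)×1000 = 1.103 per mil
δ_B = (0.0104558/0.0112372 − 1)×1000 = (0.930463 − 1)×1000 = -69.537 per mil
f_A = (δ_mix − δ_B)/(δ_A − δ_B) = (-11.2 − (-69.537))/(1.103 − (-69.537))
f_A = 58.337 / 70.640 = 0.8258

0.826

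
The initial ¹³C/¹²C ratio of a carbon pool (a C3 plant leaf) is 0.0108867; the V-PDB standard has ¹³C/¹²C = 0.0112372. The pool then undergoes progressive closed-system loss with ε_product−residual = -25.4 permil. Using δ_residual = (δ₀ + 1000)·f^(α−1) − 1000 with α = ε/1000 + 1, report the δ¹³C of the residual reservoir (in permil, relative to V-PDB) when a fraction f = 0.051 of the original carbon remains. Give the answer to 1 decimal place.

44.9 permil

δ₀ = (0.0108867/0.0112372 − 1)×1000 = (0.968809 − 1)×1000 = -31.191 permil
α − 1 = ε/1000 = -0.0254
f^(α−1) = 0.051^(-0.0254) = 1.078519
δ_res = (-31.191 + 1000) × 1.078519 − 1000 = 1044.879 − 1000 = 44.88 permil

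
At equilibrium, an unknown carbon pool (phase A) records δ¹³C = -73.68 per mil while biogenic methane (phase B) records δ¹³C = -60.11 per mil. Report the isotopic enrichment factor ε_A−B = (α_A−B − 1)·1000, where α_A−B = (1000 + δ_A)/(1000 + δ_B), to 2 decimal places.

α_A−B = (1000 + -73.68) / (1000 + -60.11) = 926.32 / 939.89 = 0.985562
ε_A−B = (0.985562 − 1) × 1000 = -14.438 per mil
(The approximation ε ≈ δ_A − δ_B would give -13.57 per mil.)

-14.44 per mil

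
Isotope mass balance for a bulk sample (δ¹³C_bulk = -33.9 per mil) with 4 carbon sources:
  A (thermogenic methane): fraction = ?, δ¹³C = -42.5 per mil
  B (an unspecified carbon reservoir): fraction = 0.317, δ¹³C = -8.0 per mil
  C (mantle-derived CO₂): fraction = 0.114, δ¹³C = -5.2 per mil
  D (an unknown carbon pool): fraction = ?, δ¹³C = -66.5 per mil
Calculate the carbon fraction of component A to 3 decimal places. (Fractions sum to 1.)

0.294

Let f_A and f_D be the unknown fractions; fractions sum to 1 so f_A + f_D = 0.569.
Mass balance: Σ fᵢ·δᵢ = δ_bulk ⇒ f_A·(-42.5) + f_D·(-66.5) = -33.9 − (-3.129) = -30.771
Substitute f_D = 0.569 − f_A:
f_A·(-42.5 − -66.5) = -30.771 − 0.569×(-66.5) = 7.067
f_A = 7.067 / 24.0 = 0.2945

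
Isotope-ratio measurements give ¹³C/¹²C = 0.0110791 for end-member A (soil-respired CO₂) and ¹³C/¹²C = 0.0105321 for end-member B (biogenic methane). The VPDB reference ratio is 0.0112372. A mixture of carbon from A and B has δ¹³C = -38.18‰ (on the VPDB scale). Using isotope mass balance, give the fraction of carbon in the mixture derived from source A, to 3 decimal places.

δ_A = (0.0110791/0.0112372 − 1)×1000 = (0.985931 − 1)×1000 = -14.069‰
δ_B = (0.0105321/0.0112372 − 1)×1000 = (0.937253 − 1)×1000 = -62.747‰
f_A = (δ_mix − δ_B)/(δ_A − δ_B) = (-38.18 − (-62.747))/(-14.069 − (-62.747))
f_A = 24.567 / 48.678 = 0.5047

0.505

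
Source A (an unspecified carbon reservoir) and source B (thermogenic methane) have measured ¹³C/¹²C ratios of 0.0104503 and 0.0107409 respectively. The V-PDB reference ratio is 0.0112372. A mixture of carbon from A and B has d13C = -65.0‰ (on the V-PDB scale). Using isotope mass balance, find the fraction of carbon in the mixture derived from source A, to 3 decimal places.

δ_A = (0.0104503/0.0112372 − 1)×1000 = (0.929974 − 1)×1000 = -70.026‰
δ_B = (0.0107409/0.0112372 − 1)×1000 = (0.955834 − 1)×1000 = -44.166‰
f_A = (δ_mix − δ_B)/(δ_A − δ_B) = (-65.0 − (-44.166))/(-70.026 − (-44.166))
f_A = -20.834 / -25.861 = 0.8056

0.806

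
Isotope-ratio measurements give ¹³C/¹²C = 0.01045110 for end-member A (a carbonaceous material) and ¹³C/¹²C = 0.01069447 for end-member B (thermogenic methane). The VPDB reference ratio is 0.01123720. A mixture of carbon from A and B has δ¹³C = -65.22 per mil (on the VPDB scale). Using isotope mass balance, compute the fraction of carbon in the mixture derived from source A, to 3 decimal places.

0.781

δ_A = (0.01045110/0.01123720 − 1)×1000 = (0.930045 − 1)×1000 = -69.955 per mil
δ_B = (0.01069447/0.01123720 − 1)×1000 = (0.951702 − 1)×1000 = -48.298 per mil
f_A = (δ_mix − δ_B)/(δ_A − δ_B) = (-65.22 − (-48.298))/(-69.955 − (-48.298))
f_A = -16.922 / -21.658 = 0.7814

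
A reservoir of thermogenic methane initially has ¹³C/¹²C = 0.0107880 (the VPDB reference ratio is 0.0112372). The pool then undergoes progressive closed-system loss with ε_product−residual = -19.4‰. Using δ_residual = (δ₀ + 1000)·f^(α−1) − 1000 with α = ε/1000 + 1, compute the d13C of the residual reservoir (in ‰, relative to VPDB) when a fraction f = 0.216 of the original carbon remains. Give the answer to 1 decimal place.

δ₀ = (0.0107880/0.0112372 − 1)×1000 = (0.960026 − 1)×1000 = -39.974‰
α − 1 = ε/1000 = -0.0194
f^(α−1) = 0.216^(-0.0194) = 1.030176
δ_res = (-39.974 + 1000) × 1.030176 − 1000 = 988.996 − 1000 = -11.00‰

-11.0‰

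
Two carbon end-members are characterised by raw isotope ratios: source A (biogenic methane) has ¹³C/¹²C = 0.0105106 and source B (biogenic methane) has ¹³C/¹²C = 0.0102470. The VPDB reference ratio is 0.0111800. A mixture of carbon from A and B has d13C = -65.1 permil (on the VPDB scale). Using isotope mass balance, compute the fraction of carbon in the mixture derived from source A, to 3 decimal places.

δ_A = (0.0105106/0.0111800 − 1)×1000 = (0.940125 − 1)×1000 = -59.875 permil
δ_B = (0.0102470/0.0111800 − 1)×1000 = (0.916547 − 1)×1000 = -83.453 permil
f_A = (δ_mix − δ_B)/(δ_A − δ_B) = (-65.1 − (-83.453))/(-59.875 − (-83.453))
f_A = 18.353 / 23.578 = 0.7784

0.778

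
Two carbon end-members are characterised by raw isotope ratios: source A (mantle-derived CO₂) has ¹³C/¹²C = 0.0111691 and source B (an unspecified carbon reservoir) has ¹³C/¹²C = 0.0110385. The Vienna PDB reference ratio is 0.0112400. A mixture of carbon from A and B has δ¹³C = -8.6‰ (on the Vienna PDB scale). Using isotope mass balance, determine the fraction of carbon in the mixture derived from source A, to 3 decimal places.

0.803

δ_A = (0.0111691/0.0112400 − 1)×1000 = (0.993692 − 1)×1000 = -6.308‰
δ_B = (0.0110385/0.0112400 − 1)×1000 = (0.982073 − 1)×1000 = -17.927‰
f_A = (δ_mix − δ_B)/(δ_A − δ_B) = (-8.6 − (-17.927))/(-6.308 − (-17.927))
f_A = 9.327 / 11.619 = 0.8027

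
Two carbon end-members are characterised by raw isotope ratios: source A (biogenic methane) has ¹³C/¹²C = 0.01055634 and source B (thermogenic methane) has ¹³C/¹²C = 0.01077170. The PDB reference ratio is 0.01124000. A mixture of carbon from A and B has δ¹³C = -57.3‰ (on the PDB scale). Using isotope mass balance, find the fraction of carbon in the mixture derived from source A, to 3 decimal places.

0.816

δ_A = (0.01055634/0.01124000 − 1)×1000 = (0.939176 − 1)×1000 = -60.824‰
δ_B = (0.01077170/0.01124000 − 1)×1000 = (0.958336 − 1)×1000 = -41.664‰
f_A = (δ_mix − δ_B)/(δ_A − δ_B) = (-57.3 − (-41.664))/(-60.824 − (-41.664))
f_A = -15.636 / -19.160 = 0.8161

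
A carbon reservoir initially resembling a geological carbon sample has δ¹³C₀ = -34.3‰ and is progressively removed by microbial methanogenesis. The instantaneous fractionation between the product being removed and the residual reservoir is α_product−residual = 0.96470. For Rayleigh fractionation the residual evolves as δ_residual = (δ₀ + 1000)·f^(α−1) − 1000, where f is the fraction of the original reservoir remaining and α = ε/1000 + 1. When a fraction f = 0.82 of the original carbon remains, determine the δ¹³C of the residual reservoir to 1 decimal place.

Rayleigh residual: δ_res = (δ₀ + 1000)·f^(α−1) − 1000
α − 1 = -0.03530
f^(α−1) = 0.82^(-0.03530) = 1.007030
δ_res = (-34.3 + 1000) × 1.007030 − 1000 = 972.489 − 1000 = -27.51‰

-27.5‰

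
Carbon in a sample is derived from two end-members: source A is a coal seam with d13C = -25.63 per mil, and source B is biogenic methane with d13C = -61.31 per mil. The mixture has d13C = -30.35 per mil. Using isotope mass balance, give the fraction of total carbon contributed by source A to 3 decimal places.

δ_mix = f_A·δ_A + (1 − f_A)·δ_B  ⇒  f_A = (δ_mix − δ_B)/(δ_A − δ_B)
f_A = (-30.35 − (-61.31)) / (-25.63 − (-61.31))
f_A = 30.96 / 35.68 = 0.8677

0.868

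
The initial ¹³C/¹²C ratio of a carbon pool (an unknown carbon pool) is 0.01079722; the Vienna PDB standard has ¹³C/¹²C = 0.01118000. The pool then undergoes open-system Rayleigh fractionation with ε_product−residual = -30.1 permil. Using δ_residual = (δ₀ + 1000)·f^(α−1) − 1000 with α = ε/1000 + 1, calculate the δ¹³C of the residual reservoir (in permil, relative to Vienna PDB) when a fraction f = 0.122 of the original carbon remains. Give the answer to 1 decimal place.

28.9 permil

δ₀ = (0.01079722/0.01118000 − 1)×1000 = (0.965762 − 1)×1000 = -34.238 permil
α − 1 = ε/1000 = -0.0301
f^(α−1) = 0.122^(-0.0301) = 1.065370
δ_res = (-34.238 + 1000) × 1.065370 − 1000 = 1028.894 − 1000 = 28.89 permil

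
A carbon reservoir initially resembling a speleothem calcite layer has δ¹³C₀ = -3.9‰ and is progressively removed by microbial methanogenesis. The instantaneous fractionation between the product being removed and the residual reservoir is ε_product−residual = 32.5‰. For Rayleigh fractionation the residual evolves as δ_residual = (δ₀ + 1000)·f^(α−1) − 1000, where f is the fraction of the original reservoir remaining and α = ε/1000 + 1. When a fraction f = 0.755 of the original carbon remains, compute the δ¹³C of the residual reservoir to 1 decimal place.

-13.0‰

Rayleigh residual: δ_res = (δ₀ + 1000)·f^(α−1) − 1000
α = ε/1000 + 1 = 1.03250, so α − 1 = 0.03250
f^(α−1) = 0.755^(0.03250) = 0.990908
δ_res = (-3.9 + 1000) × 0.990908 − 1000 = 987.043 − 1000 = -12.96‰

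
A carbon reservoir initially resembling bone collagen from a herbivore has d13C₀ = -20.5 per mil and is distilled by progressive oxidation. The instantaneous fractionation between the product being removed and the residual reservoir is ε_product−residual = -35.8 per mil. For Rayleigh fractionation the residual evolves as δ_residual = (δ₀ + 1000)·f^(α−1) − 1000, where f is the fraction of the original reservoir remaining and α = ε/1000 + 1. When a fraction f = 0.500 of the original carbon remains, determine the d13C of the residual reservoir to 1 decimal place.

4.1 per mil

Rayleigh residual: δ_res = (δ₀ + 1000)·f^(α−1) − 1000
α = ε/1000 + 1 = 0.96420, so α − 1 = -0.03580
f^(α−1) = 0.500^(-0.03580) = 1.025125
δ_res = (-20.5 + 1000) × 1.025125 − 1000 = 1004.110 − 1000 = 4.11 per mil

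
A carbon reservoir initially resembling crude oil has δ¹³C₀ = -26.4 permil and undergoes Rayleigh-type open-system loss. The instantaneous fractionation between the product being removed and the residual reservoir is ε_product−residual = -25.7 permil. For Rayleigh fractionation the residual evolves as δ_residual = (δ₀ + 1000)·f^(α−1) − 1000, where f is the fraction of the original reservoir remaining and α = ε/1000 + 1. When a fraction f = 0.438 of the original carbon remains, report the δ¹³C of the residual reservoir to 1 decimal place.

Rayleigh residual: δ_res = (δ₀ + 1000)·f^(α−1) − 1000
α = ε/1000 + 1 = 0.97430, so α − 1 = -0.02570
f^(α−1) = 0.438^(-0.02570) = 1.021443
δ_res = (-26.4 + 1000) × 1.021443 − 1000 = 994.477 − 1000 = -5.52 permil

-5.5 permil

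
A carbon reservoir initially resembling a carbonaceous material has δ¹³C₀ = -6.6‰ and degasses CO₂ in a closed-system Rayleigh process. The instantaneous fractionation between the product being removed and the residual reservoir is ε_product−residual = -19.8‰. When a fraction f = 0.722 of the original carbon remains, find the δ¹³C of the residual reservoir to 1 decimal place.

Rayleigh residual: δ_res = (δ₀ + 1000)·f^(α−1) − 1000
α = ε/1000 + 1 = 0.98020, so α − 1 = -0.01980
f^(α−1) = 0.722^(-0.01980) = 1.006470
δ_res = (-6.6 + 1000) × 1.006470 − 1000 = 999.828 − 1000 = -0.17‰

-0.2‰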